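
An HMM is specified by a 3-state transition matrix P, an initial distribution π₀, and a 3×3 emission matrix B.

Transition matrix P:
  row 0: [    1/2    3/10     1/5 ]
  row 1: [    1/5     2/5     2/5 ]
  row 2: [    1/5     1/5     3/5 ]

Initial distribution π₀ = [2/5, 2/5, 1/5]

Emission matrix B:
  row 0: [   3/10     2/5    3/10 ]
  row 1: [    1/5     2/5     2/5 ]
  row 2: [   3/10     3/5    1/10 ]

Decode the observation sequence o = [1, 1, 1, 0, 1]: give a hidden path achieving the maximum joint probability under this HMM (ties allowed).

path = [2, 2, 2, 2, 2]

t=0: δ = [1.600e-01, 1.600e-01, 1.200e-01]  (obs o_0=1)
t=1: δ = [3.200e-02, 2.560e-02, 4.320e-02]  ψ = [0, 1, 2]  (obs o_1=1)
t=2: δ = [6.400e-03, 4.096e-03, 1.555e-02]  ψ = [0, 1, 2]  (obs o_2=1)
t=3: δ = [9.600e-04, 6.221e-04, 2.799e-03]  ψ = [0, 2, 2]  (obs o_3=0)
t=4: δ = [2.239e-04, 2.239e-04, 1.008e-03]  ψ = [2, 2, 2]  (obs o_4=1)
backtrack: best end state = 2; path = [2, 2, 2, 2, 2]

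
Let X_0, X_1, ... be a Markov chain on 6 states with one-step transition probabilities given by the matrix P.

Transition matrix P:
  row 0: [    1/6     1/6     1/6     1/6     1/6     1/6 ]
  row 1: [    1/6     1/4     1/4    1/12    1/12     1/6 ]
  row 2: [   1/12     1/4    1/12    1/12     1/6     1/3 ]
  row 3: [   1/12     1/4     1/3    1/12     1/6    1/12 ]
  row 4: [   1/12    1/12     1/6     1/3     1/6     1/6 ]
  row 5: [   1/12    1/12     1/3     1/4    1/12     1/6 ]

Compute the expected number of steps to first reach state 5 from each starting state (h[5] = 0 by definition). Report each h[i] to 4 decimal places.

First-step conditioning: h[5] = 0; for i ≠ 5, h[i] = 1 + Σ_k P[i][k]·h[k].
  h[0] = 1 + 1/6·h[0] + 1/6·h[1] + 1/6·h[2] + 1/6·h[3] + 1/6·h[4]
  h[1] = 1 + 1/6·h[0] + 1/4·h[1] + 1/4·h[2] + 1/12·h[3] + 1/12·h[4]
  h[2] = 1 + 1/12·h[0] + 1/4·h[1] + 1/12·h[2] + 1/12·h[3] + 1/6·h[4]
  h[3] = 1 + 1/12·h[0] + 1/4·h[1] + 1/3·h[2] + 1/12·h[3] + 1/6·h[4]
  h[4] = 1 + 1/12·h[0] + 1/12·h[1] + 1/6·h[2] + 1/3·h[3] + 1/6·h[4]
Solving the 5×5 linear system over states ≠ 5 gives exactly h = [44934/8375, 44034/8375, 37776/8375, 9444/1675, 9078/1675, 0] (h[5] = 0 is the target).

h = [5.3653, 5.2578, 4.5106, 5.6382, 5.4197, 0.0000]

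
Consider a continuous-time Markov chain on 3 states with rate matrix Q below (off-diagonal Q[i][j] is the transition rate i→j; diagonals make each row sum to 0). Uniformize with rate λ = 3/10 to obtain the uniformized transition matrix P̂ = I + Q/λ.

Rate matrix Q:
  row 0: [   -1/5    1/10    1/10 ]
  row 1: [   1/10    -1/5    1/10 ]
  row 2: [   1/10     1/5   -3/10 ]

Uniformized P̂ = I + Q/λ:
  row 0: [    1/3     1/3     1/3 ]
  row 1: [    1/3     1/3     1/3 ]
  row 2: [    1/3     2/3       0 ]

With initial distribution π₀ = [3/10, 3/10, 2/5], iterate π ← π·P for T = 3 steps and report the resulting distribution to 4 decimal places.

t=0: π = [0.3000, 0.3000, 0.4000]
t=1: π = [0.3333, 0.4667, 0.2000]
t=2: π = [0.3333, 0.4000, 0.2667]
t=3: π = [0.3333, 0.4222, 0.2444]

π = [0.3333, 0.4222, 0.2444]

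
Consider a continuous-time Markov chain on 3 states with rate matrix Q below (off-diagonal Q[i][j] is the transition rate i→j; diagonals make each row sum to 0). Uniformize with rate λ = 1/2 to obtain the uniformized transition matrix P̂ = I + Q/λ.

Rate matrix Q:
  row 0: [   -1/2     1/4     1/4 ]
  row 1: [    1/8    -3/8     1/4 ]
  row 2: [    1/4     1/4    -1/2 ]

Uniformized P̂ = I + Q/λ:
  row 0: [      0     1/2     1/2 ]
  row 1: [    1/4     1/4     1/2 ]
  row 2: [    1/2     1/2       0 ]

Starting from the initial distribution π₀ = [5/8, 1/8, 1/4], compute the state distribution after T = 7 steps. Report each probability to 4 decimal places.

t=0: π = [0.6250, 0.1250, 0.2500]
t=1: π = [0.1563, 0.4688, 0.3750]
t=2: π = [0.3047, 0.3828, 0.3125]
t=3: π = [0.2520, 0.4043, 0.3438]
t=4: π = [0.2729, 0.3989, 0.3281]
t=5: π = [0.2638, 0.4003, 0.3359]
t=6: π = [0.2680, 0.3999, 0.3320]
t=7: π = [0.2660, 0.4000, 0.3340]

π = [0.2660, 0.4000, 0.3340]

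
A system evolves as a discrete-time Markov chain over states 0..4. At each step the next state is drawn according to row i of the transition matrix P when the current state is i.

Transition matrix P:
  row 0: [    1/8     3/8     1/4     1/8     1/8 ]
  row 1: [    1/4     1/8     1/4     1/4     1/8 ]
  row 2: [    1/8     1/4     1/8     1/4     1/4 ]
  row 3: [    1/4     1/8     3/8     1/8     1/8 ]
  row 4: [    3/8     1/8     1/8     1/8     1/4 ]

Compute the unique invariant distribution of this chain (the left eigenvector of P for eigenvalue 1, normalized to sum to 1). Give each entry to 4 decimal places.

Balance equations π_j = Σ_i π_i·P[i][j]:
  π_0 = 1/8·π_0 + 1/4·π_1 + 1/8·π_2 + 1/4·π_3 + 3/8·π_4
  π_1 = 3/8·π_0 + 1/8·π_1 + 1/4·π_2 + 1/8·π_3 + 1/8·π_4
  π_2 = 1/4·π_0 + 1/4·π_1 + 1/8·π_2 + 3/8·π_3 + 1/8·π_4
  π_3 = 1/8·π_0 + 1/4·π_1 + 1/4·π_2 + 1/8·π_3 + 1/8·π_4
  normalize: π_0 + π_1 + π_2 + π_3 + π_4 = 1
Solving the linear system gives exactly π = [375/1729, 358/1729, 55/247, 309/1729, 302/1729].

π = [0.2169, 0.2071, 0.2227, 0.1787, 0.1747]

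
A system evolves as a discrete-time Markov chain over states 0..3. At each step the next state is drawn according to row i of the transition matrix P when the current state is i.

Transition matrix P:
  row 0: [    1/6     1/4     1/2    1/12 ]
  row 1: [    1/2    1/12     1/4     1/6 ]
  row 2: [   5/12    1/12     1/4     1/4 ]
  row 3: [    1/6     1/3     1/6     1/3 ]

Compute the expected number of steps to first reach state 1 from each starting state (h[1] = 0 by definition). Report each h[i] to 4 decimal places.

h = [4.8202, 0.0000, 5.3596, 4.0449]

First-step conditioning: h[1] = 0; for i ≠ 1, h[i] = 1 + Σ_k P[i][k]·h[k].
  h[0] = 1 + 1/6·h[0] + 1/2·h[2] + 1/12·h[3]
  h[2] = 1 + 5/12·h[0] + 1/4·h[2] + 1/4·h[3]
  h[3] = 1 + 1/6·h[0] + 1/6·h[2] + 1/3·h[3]
Solving the 3×3 linear system over states ≠ 1 gives exactly h = [429/89, 0, 477/89, 360/89] (h[1] = 0 is the target).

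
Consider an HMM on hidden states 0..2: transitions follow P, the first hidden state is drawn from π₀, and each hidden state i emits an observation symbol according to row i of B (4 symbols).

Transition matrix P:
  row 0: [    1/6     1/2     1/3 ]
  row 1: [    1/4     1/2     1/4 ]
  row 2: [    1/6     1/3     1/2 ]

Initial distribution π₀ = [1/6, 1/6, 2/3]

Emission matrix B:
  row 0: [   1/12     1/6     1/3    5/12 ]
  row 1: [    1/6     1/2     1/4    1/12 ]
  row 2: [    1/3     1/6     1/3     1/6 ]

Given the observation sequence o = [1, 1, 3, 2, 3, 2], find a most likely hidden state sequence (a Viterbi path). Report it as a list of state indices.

t=0: δ = [2.778e-02, 8.333e-02, 1.111e-01]  (obs o_0=1)
t=1: δ = [3.472e-03, 2.083e-02, 9.259e-03]  ψ = [1, 1, 2]  (obs o_1=1)
t=2: δ = [2.170e-03, 8.681e-04, 8.681e-04]  ψ = [1, 1, 1]  (obs o_2=3)
t=3: δ = [1.206e-04, 2.713e-04, 2.411e-04]  ψ = [0, 0, 0]  (obs o_3=2)
t=4: δ = [2.826e-05, 1.130e-05, 2.009e-05]  ψ = [1, 1, 2]  (obs o_4=3)
t=5: δ = [1.570e-06, 3.532e-06, 3.349e-06]  ψ = [0, 0, 2]  (obs o_5=2)
backtrack: best end state = 1; path = [1, 1, 0, 1, 0, 1]

path = [1, 1, 0, 1, 0, 1]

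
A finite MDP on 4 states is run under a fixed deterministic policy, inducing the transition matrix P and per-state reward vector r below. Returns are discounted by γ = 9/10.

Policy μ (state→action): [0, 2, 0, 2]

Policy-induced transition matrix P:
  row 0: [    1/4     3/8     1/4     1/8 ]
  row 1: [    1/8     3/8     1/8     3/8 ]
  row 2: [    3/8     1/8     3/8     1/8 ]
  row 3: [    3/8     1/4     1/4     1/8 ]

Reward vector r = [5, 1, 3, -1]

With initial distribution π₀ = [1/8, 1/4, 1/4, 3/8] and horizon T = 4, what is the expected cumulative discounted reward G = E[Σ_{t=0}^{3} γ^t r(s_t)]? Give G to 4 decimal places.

t=0: π = [0.1250, 0.2500, 0.2500, 0.3750], E[r] = 1.2500, γ^t·E[r] = 1.250000, running G = 1.250000
t=1: π = [0.2969, 0.2656, 0.2500, 0.1875], E[r] = 2.3125, γ^t·E[r] = 2.081250, running G = 3.331250
t=2: π = [0.2715, 0.2891, 0.2480, 0.1914], E[r] = 2.1992, γ^t·E[r] = 1.781367, running G = 5.112617
t=3: π = [0.2688, 0.2891, 0.2449, 0.1973], E[r] = 2.1704, γ^t·E[r] = 1.582229, running G = 6.694846

G = 6.6948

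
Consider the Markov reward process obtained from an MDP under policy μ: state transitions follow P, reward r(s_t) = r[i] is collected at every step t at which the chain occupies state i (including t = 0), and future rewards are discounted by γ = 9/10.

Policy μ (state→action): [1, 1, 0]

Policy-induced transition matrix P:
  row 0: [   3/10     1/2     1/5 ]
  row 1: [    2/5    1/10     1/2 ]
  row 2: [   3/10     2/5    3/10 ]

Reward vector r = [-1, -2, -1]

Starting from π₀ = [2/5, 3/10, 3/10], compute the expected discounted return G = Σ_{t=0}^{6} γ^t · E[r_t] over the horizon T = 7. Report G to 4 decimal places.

t=0: π = [0.4000, 0.3000, 0.3000], E[r] = -1.3000, γ^t·E[r] = -1.300000, running G = -1.300000
t=1: π = [0.3300, 0.3500, 0.3200], E[r] = -1.3500, γ^t·E[r] = -1.215000, running G = -2.515000
t=2: π = [0.3350, 0.3280, 0.3370], E[r] = -1.3280, γ^t·E[r] = -1.075680, running G = -3.590680
t=3: π = [0.3328, 0.3351, 0.3321], E[r] = -1.3351, γ^t·E[r] = -0.973288, running G = -4.563968
t=4: π = [0.3335, 0.3328, 0.3337], E[r] = -1.3328, γ^t·E[r] = -0.874417, running G = -5.438385
t=5: π = [0.3333, 0.3335, 0.3332], E[r] = -1.3335, γ^t·E[r] = -0.787434, running G = -6.225819
t=6: π = [0.3334, 0.3333, 0.3334], E[r] = -1.3333, γ^t·E[r] = -0.708554, running G = -6.934373

G = -6.9344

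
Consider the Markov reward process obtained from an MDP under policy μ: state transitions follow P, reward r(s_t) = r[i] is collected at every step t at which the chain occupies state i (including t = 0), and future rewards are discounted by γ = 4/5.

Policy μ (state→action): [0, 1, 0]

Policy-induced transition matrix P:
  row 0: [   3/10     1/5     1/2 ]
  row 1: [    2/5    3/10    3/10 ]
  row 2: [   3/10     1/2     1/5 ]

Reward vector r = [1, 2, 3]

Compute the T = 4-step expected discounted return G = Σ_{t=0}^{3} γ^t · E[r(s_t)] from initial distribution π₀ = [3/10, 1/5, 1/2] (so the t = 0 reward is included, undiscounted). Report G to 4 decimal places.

t=0: π = [0.3000, 0.2000, 0.5000], E[r] = 2.2000, γ^t·E[r] = 2.200000, running G = 2.200000
t=1: π = [0.3200, 0.3700, 0.3100], E[r] = 1.9900, γ^t·E[r] = 1.592000, running G = 3.792000
t=2: π = [0.3370, 0.3300, 0.3330], E[r] = 1.9960, γ^t·E[r] = 1.277440, running G = 5.069440
t=3: π = [0.3330, 0.3329, 0.3341], E[r] = 2.0011, γ^t·E[r] = 1.024563, running G = 6.094003

G = 6.0940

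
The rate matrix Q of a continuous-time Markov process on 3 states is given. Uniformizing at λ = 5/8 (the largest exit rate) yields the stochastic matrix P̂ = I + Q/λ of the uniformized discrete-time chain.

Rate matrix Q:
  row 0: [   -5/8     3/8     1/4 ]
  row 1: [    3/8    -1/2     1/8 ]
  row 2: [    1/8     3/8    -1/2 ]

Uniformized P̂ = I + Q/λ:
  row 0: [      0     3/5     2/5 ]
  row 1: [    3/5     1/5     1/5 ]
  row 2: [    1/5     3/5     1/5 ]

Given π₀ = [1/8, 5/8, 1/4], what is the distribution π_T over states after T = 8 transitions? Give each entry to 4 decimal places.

π = [0.3093, 0.4287, 0.2620]

t=0: π = [0.1250, 0.6250, 0.2500]
t=1: π = [0.4250, 0.3500, 0.2250]
t=2: π = [0.2550, 0.4600, 0.2850]
t=3: π = [0.3330, 0.4160, 0.2510]
t=4: π = [0.2998, 0.4336, 0.2666]
t=5: π = [0.3135, 0.4266, 0.2600]
t=6: π = [0.3079, 0.4294, 0.2627]
t=7: π = [0.3102, 0.4282, 0.2616]
t=8: π = [0.3093, 0.4287, 0.2620]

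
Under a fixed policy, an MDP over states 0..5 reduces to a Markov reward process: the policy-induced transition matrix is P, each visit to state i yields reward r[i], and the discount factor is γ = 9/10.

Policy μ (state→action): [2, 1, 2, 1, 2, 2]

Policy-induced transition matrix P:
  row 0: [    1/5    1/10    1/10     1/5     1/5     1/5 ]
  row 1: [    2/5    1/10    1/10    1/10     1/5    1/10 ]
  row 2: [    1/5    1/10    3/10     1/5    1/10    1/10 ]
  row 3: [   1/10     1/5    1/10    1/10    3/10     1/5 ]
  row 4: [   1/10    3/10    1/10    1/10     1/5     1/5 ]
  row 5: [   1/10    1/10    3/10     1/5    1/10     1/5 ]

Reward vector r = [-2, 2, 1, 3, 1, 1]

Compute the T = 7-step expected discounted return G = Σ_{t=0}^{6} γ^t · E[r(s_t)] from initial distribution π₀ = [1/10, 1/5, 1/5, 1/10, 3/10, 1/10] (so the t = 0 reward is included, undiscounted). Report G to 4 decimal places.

G = 4.9085

t=0: π = [0.1000, 0.2000, 0.2000, 0.1000, 0.3000, 0.1000], E[r] = 1.1000, γ^t·E[r] = 1.100000, running G = 1.100000
t=1: π = [0.1900, 0.1700, 0.1600, 0.1400, 0.1800, 0.1600], E[r] = 0.8800, γ^t·E[r] = 0.792000, running G = 1.892000
t=2: π = [0.1860, 0.1500, 0.1640, 0.1510, 0.1820, 0.1670], E[r] = 0.8940, γ^t·E[r] = 0.724140, running G = 2.616140
t=3: π = [0.1800, 0.1515, 0.1662, 0.1517, 0.1820, 0.1686], E[r] = 0.9149, γ^t·E[r] = 0.666962, running G = 3.283102
t=4: π = [0.1801, 0.1516, 0.1670, 0.1515, 0.1817, 0.1682], E[r] = 0.9143, γ^t·E[r] = 0.599885, running G = 3.882987
t=5: π = [0.1802, 0.1515, 0.1670, 0.1515, 0.1816, 0.1681], E[r] = 0.9140, γ^t·E[r] = 0.539717, running G = 4.422705
t=6: π = [0.1802, 0.1515, 0.1670, 0.1515, 0.1816, 0.1681], E[r] = 0.9140, γ^t·E[r] = 0.485763, running G = 4.908468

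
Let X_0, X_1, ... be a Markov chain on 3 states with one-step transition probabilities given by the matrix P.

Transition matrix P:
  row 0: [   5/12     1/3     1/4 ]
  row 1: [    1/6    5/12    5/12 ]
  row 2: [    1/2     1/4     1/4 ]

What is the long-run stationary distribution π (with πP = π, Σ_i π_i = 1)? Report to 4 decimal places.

π = [0.3582, 0.3358, 0.3060]

Balance equations π_j = Σ_i π_i·P[i][j]:
  π_0 = 5/12·π_0 + 1/6·π_1 + 1/2·π_2
  π_1 = 1/3·π_0 + 5/12·π_1 + 1/4·π_2
  normalize: π_0 + π_1 + π_2 = 1
Solving the linear system gives exactly π = [24/67, 45/134, 41/134].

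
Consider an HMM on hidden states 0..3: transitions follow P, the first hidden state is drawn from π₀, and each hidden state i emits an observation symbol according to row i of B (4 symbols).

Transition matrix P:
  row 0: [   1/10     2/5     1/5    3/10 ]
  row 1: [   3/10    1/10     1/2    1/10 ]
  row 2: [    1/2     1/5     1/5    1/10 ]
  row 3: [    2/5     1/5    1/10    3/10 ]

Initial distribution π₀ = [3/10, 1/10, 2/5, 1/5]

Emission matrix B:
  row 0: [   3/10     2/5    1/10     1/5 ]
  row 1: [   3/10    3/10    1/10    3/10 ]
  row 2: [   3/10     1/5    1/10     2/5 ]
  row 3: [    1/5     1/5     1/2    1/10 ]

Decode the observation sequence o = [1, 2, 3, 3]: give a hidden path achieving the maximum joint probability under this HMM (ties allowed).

path = [0, 3, 1, 2]

t=0: δ = [1.200e-01, 3.000e-02, 8.000e-02, 4.000e-02]  (obs o_0=1)
t=1: δ = [4.000e-03, 4.800e-03, 2.400e-03, 1.800e-02]  ψ = [2, 0, 0, 0]  (obs o_1=2)
t=2: δ = [1.440e-03, 1.080e-03, 9.600e-04, 5.400e-04]  ψ = [3, 3, 1, 3]  (obs o_2=3)
t=3: δ = [9.600e-05, 1.728e-04, 2.160e-04, 4.320e-05]  ψ = [2, 0, 1, 0]  (obs o_3=3)
backtrack: best end state = 2; path = [0, 3, 1, 2]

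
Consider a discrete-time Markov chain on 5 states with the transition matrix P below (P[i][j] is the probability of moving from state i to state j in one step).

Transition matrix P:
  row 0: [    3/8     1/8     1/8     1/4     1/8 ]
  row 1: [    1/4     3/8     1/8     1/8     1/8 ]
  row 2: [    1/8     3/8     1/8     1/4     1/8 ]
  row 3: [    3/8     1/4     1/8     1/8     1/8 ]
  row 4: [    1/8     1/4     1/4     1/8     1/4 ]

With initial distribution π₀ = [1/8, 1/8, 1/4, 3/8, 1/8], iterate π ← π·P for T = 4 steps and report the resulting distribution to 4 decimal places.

t=0: π = [0.1250, 0.1250, 0.2500, 0.3750, 0.1250]
t=1: π = [0.2656, 0.2813, 0.1406, 0.1719, 0.1406]
t=2: π = [0.2695, 0.2695, 0.1426, 0.1758, 0.1426]
t=3: π = [0.2700, 0.2678, 0.1428, 0.1765, 0.1428]
t=4: π = [0.2701, 0.2676, 0.1429, 0.1766, 0.1429]

π = [0.2701, 0.2676, 0.1429, 0.1766, 0.1429]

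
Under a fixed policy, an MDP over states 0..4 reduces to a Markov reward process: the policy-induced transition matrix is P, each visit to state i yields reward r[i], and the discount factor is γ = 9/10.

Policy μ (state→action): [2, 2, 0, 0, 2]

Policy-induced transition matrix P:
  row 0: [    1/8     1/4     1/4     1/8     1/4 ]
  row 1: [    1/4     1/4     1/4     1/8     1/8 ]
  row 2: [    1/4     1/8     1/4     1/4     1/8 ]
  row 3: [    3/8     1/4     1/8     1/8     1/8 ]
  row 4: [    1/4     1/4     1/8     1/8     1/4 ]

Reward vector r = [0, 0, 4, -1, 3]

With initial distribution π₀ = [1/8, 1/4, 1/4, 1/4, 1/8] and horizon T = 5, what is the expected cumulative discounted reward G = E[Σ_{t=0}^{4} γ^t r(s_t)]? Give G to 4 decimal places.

t=0: π = [0.1250, 0.2500, 0.2500, 0.2500, 0.1250], E[r] = 1.1250, γ^t·E[r] = 1.125000, running G = 1.125000
t=1: π = [0.2656, 0.2188, 0.2031, 0.1563, 0.1563], E[r] = 1.1250, γ^t·E[r] = 1.012500, running G = 2.137500
t=2: π = [0.2363, 0.2246, 0.2109, 0.1504, 0.1777], E[r] = 1.2266, γ^t·E[r] = 0.993516, running G = 3.131016
t=3: π = [0.2393, 0.2236, 0.2090, 0.1514, 0.1768], E[r] = 1.2148, γ^t·E[r] = 0.885621, running G = 4.016637
t=4: π = [0.2390, 0.2239, 0.2090, 0.1511, 0.1770], E[r] = 1.2158, γ^t·E[r] = 0.797700, running G = 4.814336

G = 4.8143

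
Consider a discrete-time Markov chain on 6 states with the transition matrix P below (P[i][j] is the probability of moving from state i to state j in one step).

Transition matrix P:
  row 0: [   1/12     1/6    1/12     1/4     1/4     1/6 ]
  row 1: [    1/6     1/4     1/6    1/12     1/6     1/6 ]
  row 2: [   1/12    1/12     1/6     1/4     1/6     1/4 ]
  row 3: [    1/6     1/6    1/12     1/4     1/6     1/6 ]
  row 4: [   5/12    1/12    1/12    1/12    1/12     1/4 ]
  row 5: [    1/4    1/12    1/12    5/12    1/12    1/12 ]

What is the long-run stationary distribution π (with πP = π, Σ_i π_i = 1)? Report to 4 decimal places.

π = [0.1951, 0.1424, 0.1039, 0.2293, 0.1555, 0.1738]

Balance equations π_j = Σ_i π_i·P[i][j]:
  π_0 = 1/12·π_0 + 1/6·π_1 + 1/12·π_2 + 1/6·π_3 + 5/12·π_4 + 1/4·π_5
  π_1 = 1/6·π_0 + 1/4·π_1 + 1/12·π_2 + 1/6·π_3 + 1/12·π_4 + 1/12·π_5
  π_2 = 1/12·π_0 + 1/6·π_1 + 1/6·π_2 + 1/12·π_3 + 1/12·π_4 + 1/12·π_5
  π_3 = 1/4·π_0 + 1/12·π_1 + 1/4·π_2 + 1/4·π_3 + 1/12·π_4 + 5/12·π_5
  π_4 = 1/4·π_0 + 1/6·π_1 + 1/6·π_2 + 1/6·π_3 + 1/12·π_4 + 1/12·π_5
  normalize: π_0 + π_1 + π_2 + π_3 + π_4 + π_5 = 1
Solving the linear system gives exactly π = [646/3311, 49/344, 393/3784, 3037/13244, 8237/52976, 837/4816].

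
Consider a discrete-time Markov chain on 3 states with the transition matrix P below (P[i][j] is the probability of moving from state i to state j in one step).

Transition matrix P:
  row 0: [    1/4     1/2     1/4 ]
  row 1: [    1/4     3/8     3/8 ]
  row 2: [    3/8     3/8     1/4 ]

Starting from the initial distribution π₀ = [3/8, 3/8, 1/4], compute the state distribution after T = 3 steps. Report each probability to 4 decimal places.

π = [0.2878, 0.4109, 0.3013]

t=0: π = [0.3750, 0.3750, 0.2500]
t=1: π = [0.2813, 0.4219, 0.2969]
t=2: π = [0.2871, 0.4102, 0.3027]
t=3: π = [0.2878, 0.4109, 0.3013]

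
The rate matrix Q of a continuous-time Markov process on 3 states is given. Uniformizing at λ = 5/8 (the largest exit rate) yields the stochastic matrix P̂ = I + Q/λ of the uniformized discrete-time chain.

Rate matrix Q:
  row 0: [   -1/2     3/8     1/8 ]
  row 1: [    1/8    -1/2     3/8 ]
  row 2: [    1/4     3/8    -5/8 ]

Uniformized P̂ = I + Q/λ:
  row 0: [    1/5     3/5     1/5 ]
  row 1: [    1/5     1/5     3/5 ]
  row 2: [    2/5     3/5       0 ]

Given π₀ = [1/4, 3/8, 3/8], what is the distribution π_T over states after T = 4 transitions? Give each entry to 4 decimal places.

t=0: π = [0.2500, 0.3750, 0.3750]
t=1: π = [0.2750, 0.4500, 0.2750]
t=2: π = [0.2550, 0.4200, 0.3250]
t=3: π = [0.2650, 0.4320, 0.3030]
t=4: π = [0.2606, 0.4272, 0.3122]

π = [0.2606, 0.4272, 0.3122]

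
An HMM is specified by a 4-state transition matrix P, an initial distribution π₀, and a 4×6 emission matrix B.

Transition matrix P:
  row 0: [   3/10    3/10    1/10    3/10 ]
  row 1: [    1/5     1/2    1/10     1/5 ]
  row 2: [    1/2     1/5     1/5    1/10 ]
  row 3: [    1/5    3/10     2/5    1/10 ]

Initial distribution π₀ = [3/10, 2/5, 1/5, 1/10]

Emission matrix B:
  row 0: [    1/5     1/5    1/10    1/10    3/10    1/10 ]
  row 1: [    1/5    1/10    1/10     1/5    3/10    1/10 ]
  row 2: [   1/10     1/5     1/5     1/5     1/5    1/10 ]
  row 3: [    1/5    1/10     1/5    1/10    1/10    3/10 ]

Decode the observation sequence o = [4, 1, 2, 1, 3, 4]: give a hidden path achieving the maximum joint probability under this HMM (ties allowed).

path = [1, 1, 1, 1, 1, 1]

t=0: δ = [9.000e-02, 1.200e-01, 4.000e-02, 1.000e-02]  (obs o_0=4)
t=1: δ = [5.400e-03, 6.000e-03, 2.400e-03, 2.700e-03]  ψ = [0, 1, 1, 0]  (obs o_1=1)
t=2: δ = [1.620e-04, 3.000e-04, 2.160e-04, 3.240e-04]  ψ = [0, 1, 3, 0]  (obs o_2=2)
t=3: δ = [2.160e-05, 1.500e-05, 2.592e-05, 6.000e-06]  ψ = [2, 1, 3, 1]  (obs o_3=1)
t=4: δ = [1.296e-06, 1.500e-06, 1.037e-06, 6.480e-07]  ψ = [2, 1, 2, 0]  (obs o_4=3)
t=5: δ = [1.555e-07, 2.250e-07, 5.184e-08, 3.888e-08]  ψ = [2, 1, 3, 0]  (obs o_5=4)
backtrack: best end state = 1; path = [1, 1, 1, 1, 1, 1]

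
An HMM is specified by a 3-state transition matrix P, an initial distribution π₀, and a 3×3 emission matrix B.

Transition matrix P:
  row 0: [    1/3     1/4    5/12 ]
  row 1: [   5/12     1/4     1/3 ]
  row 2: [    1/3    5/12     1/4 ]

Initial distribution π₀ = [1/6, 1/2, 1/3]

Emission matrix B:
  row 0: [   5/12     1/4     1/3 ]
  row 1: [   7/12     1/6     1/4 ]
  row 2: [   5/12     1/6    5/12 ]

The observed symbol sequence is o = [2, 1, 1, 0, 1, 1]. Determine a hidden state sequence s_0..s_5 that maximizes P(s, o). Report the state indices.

t=0: δ = [5.556e-02, 1.250e-01, 1.389e-01]  (obs o_0=2)
t=1: δ = [1.302e-02, 9.645e-03, 6.944e-03]  ψ = [1, 2, 1]  (obs o_1=1)
t=2: δ = [1.085e-03, 5.425e-04, 9.042e-04]  ψ = [0, 0, 0]  (obs o_2=1)
t=3: δ = [1.507e-04, 2.198e-04, 1.884e-04]  ψ = [0, 2, 0]  (obs o_3=0)
t=4: δ = [2.289e-05, 1.308e-05, 1.221e-05]  ψ = [1, 2, 1]  (obs o_4=1)
t=5: δ = [1.908e-06, 9.539e-07, 1.590e-06]  ψ = [0, 0, 0]  (obs o_5=1)
backtrack: best end state = 0; path = [1, 0, 2, 1, 0, 0]

path = [1, 0, 2, 1, 0, 0]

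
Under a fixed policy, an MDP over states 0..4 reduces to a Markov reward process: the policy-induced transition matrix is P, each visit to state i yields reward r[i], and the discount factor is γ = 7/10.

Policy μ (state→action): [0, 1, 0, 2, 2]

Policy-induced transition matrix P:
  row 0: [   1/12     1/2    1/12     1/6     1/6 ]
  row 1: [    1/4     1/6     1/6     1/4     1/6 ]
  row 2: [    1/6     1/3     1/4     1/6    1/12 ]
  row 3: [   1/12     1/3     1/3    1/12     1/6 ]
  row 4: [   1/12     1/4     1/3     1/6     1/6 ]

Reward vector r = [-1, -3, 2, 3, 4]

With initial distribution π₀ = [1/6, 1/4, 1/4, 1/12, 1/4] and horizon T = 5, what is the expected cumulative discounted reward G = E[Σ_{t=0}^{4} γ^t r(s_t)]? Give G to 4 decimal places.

t=0: π = [0.1667, 0.2500, 0.2500, 0.0833, 0.2500], E[r] = 0.8333, γ^t·E[r] = 0.833333, running G = 0.833333
t=1: π = [0.1458, 0.2986, 0.2292, 0.1806, 0.1458], E[r] = 0.5417, γ^t·E[r] = 0.379167, running G = 1.212500
t=2: π = [0.1522, 0.2957, 0.2280, 0.1765, 0.1476], E[r] = 0.5365, γ^t·E[r] = 0.262865, running G = 1.475365
t=3: π = [0.1516, 0.2971, 0.2270, 0.1766, 0.1477], E[r] = 0.5315, γ^t·E[r] = 0.182301, running G = 1.657666
t=4: π = [0.1518, 0.2968, 0.2270, 0.1767, 0.1478], E[r] = 0.5330, γ^t·E[r] = 0.127976, running G = 1.785642

G = 1.7856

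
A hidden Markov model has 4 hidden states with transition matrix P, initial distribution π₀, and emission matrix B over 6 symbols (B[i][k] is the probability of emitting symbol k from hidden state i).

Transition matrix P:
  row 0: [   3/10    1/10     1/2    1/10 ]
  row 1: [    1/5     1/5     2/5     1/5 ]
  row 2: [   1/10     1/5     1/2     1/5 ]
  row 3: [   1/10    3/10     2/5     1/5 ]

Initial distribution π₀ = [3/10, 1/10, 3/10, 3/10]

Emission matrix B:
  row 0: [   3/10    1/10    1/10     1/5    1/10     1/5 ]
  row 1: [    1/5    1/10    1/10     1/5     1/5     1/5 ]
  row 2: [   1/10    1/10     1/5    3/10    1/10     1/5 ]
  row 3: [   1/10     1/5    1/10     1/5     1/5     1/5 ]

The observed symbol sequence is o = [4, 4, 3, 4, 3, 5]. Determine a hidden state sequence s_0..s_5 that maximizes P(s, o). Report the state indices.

t=0: δ = [3.000e-02, 2.000e-02, 3.000e-02, 6.000e-02]  (obs o_0=4)
t=1: δ = [9.000e-04, 3.600e-03, 2.400e-03, 2.400e-03]  ψ = [0, 3, 3, 3]  (obs o_1=4)
t=2: δ = [1.440e-04, 1.440e-04, 4.320e-04, 1.440e-04]  ψ = [1, 1, 1, 1]  (obs o_2=3)
t=3: δ = [4.320e-06, 1.728e-05, 2.160e-05, 1.728e-05]  ψ = [0, 2, 2, 2]  (obs o_3=4)
t=4: δ = [6.912e-07, 1.037e-06, 3.240e-06, 8.640e-07]  ψ = [1, 3, 2, 2]  (obs o_4=3)
t=5: δ = [6.480e-08, 1.296e-07, 3.240e-07, 1.296e-07]  ψ = [2, 2, 2, 2]  (obs o_5=5)
backtrack: best end state = 2; path = [3, 1, 2, 2, 2, 2]

path = [3, 1, 2, 2, 2, 2]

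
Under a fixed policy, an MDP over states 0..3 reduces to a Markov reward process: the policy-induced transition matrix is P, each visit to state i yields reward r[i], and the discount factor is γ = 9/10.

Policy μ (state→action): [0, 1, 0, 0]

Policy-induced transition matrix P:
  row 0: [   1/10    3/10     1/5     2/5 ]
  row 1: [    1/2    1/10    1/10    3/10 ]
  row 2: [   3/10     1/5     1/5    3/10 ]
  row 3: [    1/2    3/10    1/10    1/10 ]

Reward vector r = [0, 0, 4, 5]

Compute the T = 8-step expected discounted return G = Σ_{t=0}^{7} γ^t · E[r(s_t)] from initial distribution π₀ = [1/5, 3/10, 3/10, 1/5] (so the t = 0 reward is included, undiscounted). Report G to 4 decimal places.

t=0: π = [0.2000, 0.3000, 0.3000, 0.2000], E[r] = 2.2000, γ^t·E[r] = 2.200000, running G = 2.200000
t=1: π = [0.3600, 0.2100, 0.1500, 0.2800], E[r] = 2.0000, γ^t·E[r] = 1.800000, running G = 4.000000
t=2: π = [0.3260, 0.2430, 0.1510, 0.2800], E[r] = 2.0040, γ^t·E[r] = 1.623240, running G = 5.623240
t=3: π = [0.3394, 0.2363, 0.1477, 0.2766], E[r] = 1.9738, γ^t·E[r] = 1.438900, running G = 7.062140
t=4: π = [0.3347, 0.2380, 0.1487, 0.2786], E[r] = 1.9879, γ^t·E[r] = 1.304287, running G = 8.366428
t=5: π = [0.3364, 0.2375, 0.1483, 0.2777], E[r] = 1.9821, γ^t·E[r] = 1.170407, running G = 9.536834
t=6: π = [0.3358, 0.2377, 0.1485, 0.2781], E[r] = 1.9843, γ^t·E[r] = 1.054555, running G = 10.591389
t=7: π = [0.3360, 0.2376, 0.1484, 0.2780], E[r] = 1.9835, γ^t·E[r] = 0.948703, running G = 11.540092

G = 11.5401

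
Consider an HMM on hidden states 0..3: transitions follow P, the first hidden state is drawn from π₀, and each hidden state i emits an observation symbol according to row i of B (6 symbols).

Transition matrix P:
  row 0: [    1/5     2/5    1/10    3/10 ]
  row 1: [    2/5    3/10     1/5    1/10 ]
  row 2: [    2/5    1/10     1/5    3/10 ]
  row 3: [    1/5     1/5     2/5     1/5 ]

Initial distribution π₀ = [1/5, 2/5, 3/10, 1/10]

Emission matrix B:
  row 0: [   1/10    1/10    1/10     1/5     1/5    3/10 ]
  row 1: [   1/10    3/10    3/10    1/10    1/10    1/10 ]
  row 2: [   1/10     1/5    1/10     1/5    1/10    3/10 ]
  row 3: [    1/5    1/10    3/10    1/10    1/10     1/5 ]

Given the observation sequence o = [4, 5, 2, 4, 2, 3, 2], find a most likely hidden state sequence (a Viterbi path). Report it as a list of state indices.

path = [1, 0, 1, 0, 1, 0, 1]

t=0: δ = [4.000e-02, 4.000e-02, 3.000e-02, 1.000e-02]  (obs o_0=4)
t=1: δ = [4.800e-03, 1.600e-03, 2.400e-03, 2.400e-03]  ψ = [1, 0, 1, 0]  (obs o_1=5)
t=2: δ = [9.600e-05, 5.760e-04, 9.600e-05, 4.320e-04]  ψ = [0, 0, 3, 0]  (obs o_2=2)
t=3: δ = [4.608e-05, 1.728e-05, 1.728e-05, 8.640e-06]  ψ = [1, 1, 3, 3]  (obs o_3=4)
t=4: δ = [9.216e-07, 5.530e-06, 4.608e-07, 4.147e-06]  ψ = [0, 0, 0, 0]  (obs o_4=2)
t=5: δ = [4.424e-07, 1.659e-07, 3.318e-07, 8.294e-08]  ψ = [1, 1, 3, 3]  (obs o_5=3)
t=6: δ = [1.327e-08, 5.308e-08, 6.636e-09, 3.981e-08]  ψ = [2, 0, 2, 0]  (obs o_6=2)
backtrack: best end state = 1; path = [1, 0, 1, 0, 1, 0, 1]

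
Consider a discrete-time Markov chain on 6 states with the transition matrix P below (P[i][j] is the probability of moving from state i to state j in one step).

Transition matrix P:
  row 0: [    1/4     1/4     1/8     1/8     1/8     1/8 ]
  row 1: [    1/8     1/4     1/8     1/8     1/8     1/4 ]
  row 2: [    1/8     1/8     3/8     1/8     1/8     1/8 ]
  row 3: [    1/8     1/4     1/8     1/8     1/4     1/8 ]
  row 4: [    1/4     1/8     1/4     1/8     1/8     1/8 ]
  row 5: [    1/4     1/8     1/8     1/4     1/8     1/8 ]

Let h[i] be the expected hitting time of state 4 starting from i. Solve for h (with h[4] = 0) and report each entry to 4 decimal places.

First-step conditioning: h[4] = 0; for i ≠ 4, h[i] = 1 + Σ_k P[i][k]·h[k].
  h[0] = 1 + 1/4·h[0] + 1/4·h[1] + 1/8·h[2] + 1/8·h[3] + 1/8·h[5]
  h[1] = 1 + 1/8·h[0] + 1/4·h[1] + 1/8·h[2] + 1/8·h[3] + 1/4·h[5]
  h[2] = 1 + 1/8·h[0] + 1/8·h[1] + 3/8·h[2] + 1/8·h[3] + 1/8·h[5]
  h[3] = 1 + 1/8·h[0] + 1/4·h[1] + 1/8·h[2] + 1/8·h[3] + 1/8·h[5]
  h[5] = 1 + 1/4·h[0] + 1/8·h[1] + 1/8·h[2] + 1/4·h[3] + 1/8·h[5]
Solving the 5×5 linear system over states ≠ 4 gives exactly h = [24960/3569, 24912/3569, 24968/3569, 21840/3569, 0, 24576/3569] (h[4] = 0 is the target).

h = [6.9936, 6.9801, 6.9958, 6.1194, 0.0000, 6.8860]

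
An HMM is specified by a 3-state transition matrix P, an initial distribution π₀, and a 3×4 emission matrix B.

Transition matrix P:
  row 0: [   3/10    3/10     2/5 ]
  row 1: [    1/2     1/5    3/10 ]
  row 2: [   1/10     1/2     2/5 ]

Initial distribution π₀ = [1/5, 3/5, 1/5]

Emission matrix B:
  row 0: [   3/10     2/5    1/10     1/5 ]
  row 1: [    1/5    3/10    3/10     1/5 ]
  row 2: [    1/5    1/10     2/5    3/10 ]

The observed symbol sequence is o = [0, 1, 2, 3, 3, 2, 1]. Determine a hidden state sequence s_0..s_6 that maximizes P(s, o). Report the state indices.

t=0: δ = [6.000e-02, 1.200e-01, 4.000e-02]  (obs o_0=0)
t=1: δ = [2.400e-02, 7.200e-03, 3.600e-03]  ψ = [1, 1, 1]  (obs o_1=1)
t=2: δ = [7.200e-04, 2.160e-03, 3.840e-03]  ψ = [0, 0, 0]  (obs o_2=2)
t=3: δ = [2.160e-04, 3.840e-04, 4.608e-04]  ψ = [1, 2, 2]  (obs o_3=3)
t=4: δ = [3.840e-05, 4.608e-05, 5.530e-05]  ψ = [1, 2, 2]  (obs o_4=3)
t=5: δ = [2.304e-06, 8.294e-06, 8.847e-06]  ψ = [1, 2, 2]  (obs o_5=2)
t=6: δ = [1.659e-06, 1.327e-06, 3.539e-07]  ψ = [1, 2, 2]  (obs o_6=1)
backtrack: best end state = 0; path = [1, 0, 2, 2, 2, 1, 0]

path = [1, 0, 2, 2, 2, 1, 0]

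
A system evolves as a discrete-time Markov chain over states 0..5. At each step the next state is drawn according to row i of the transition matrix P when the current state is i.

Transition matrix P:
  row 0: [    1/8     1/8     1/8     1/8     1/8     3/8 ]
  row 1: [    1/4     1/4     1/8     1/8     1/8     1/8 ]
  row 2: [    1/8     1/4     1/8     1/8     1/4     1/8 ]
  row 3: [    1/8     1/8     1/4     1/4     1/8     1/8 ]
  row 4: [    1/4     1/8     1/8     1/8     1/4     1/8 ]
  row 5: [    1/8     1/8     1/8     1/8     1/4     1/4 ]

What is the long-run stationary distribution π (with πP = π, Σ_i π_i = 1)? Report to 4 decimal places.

Balance equations π_j = Σ_i π_i·P[i][j]:
  π_0 = 1/8·π_0 + 1/4·π_1 + 1/8·π_2 + 1/8·π_3 + 1/4·π_4 + 1/8·π_5
  π_1 = 1/8·π_0 + 1/4·π_1 + 1/4·π_2 + 1/8·π_3 + 1/8·π_4 + 1/8·π_5
  π_2 = 1/8·π_0 + 1/8·π_1 + 1/8·π_2 + 1/4·π_3 + 1/8·π_4 + 1/8·π_5
  π_3 = 1/8·π_0 + 1/8·π_1 + 1/8·π_2 + 1/4·π_3 + 1/8·π_4 + 1/8·π_5
  π_4 = 1/8·π_0 + 1/8·π_1 + 1/4·π_2 + 1/8·π_3 + 1/4·π_4 + 1/4·π_5
  normalize: π_0 + π_1 + π_2 + π_3 + π_4 + π_5 = 1
Solving the linear system gives exactly π = [11/65, 8/49, 1/7, 1/7, 607/3185, 87/455].

π = [0.1692, 0.1633, 0.1429, 0.1429, 0.1906, 0.1912]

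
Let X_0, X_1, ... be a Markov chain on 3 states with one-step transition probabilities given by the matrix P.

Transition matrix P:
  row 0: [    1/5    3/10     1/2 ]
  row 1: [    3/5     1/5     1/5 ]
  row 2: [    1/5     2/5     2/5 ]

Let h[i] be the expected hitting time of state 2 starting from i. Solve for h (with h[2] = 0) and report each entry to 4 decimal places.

First-step conditioning: h[2] = 0; for i ≠ 2, h[i] = 1 + Σ_k P[i][k]·h[k].
  h[0] = 1 + 1/5·h[0] + 3/10·h[1]
  h[1] = 1 + 3/5·h[0] + 1/5·h[1]
Solving the 2×2 linear system over states ≠ 2 gives exactly h = [55/23, 70/23, 0] (h[2] = 0 is the target).

h = [2.3913, 3.0435, 0.0000]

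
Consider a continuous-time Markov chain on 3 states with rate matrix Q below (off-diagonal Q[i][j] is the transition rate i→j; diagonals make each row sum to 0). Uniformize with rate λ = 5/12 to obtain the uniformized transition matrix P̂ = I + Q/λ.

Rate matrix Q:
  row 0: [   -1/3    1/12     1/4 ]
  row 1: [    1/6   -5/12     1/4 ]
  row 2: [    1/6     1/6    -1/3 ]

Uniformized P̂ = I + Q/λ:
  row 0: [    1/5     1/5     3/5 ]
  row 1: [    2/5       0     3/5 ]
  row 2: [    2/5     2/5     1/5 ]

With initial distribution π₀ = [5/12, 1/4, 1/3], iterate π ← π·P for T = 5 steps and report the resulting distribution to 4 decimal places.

t=0: π = [0.4167, 0.2500, 0.3333]
t=1: π = [0.3167, 0.2167, 0.4667]
t=2: π = [0.3367, 0.2500, 0.4133]
t=3: π = [0.3327, 0.2327, 0.4347]
t=4: π = [0.3335, 0.2404, 0.4261]
t=5: π = [0.3333, 0.2371, 0.4295]

π = [0.3333, 0.2371, 0.4295]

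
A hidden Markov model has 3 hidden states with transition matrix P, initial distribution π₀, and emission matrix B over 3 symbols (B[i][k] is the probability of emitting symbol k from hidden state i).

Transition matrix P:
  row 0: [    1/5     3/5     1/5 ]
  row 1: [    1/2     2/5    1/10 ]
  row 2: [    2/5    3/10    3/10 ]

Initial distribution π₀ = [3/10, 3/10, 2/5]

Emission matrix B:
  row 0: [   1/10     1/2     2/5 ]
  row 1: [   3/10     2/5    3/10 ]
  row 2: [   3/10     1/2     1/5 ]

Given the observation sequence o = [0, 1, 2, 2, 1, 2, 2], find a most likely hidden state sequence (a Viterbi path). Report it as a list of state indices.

path = [2, 0, 1, 0, 1, 0, 1]

t=0: δ = [3.000e-02, 9.000e-02, 1.200e-01]  (obs o_0=0)
t=1: δ = [2.400e-02, 1.440e-02, 1.800e-02]  ψ = [2, 1, 2]  (obs o_1=1)
t=2: δ = [2.880e-03, 4.320e-03, 1.080e-03]  ψ = [1, 0, 2]  (obs o_2=2)
t=3: δ = [8.640e-04, 5.184e-04, 1.152e-04]  ψ = [1, 0, 0]  (obs o_3=2)
t=4: δ = [1.296e-04, 2.074e-04, 8.640e-05]  ψ = [1, 0, 0]  (obs o_4=1)
t=5: δ = [4.147e-05, 2.488e-05, 5.184e-06]  ψ = [1, 1, 0]  (obs o_5=2)
t=6: δ = [4.977e-06, 7.465e-06, 1.659e-06]  ψ = [1, 0, 0]  (obs o_6=2)
backtrack: best end state = 1; path = [2, 0, 1, 0, 1, 0, 1]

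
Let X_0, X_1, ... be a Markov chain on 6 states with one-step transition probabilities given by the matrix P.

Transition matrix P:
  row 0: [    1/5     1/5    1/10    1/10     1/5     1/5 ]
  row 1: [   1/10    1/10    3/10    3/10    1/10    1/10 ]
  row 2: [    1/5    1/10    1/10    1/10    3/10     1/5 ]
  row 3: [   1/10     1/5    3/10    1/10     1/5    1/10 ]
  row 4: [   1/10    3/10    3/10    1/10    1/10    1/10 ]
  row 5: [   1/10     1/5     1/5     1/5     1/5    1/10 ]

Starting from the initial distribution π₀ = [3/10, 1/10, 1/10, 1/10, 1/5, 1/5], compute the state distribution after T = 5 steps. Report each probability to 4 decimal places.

t=0: π = [0.3000, 0.1000, 0.1000, 0.1000, 0.2000, 0.2000]
t=1: π = [0.1400, 0.2000, 0.2000, 0.1400, 0.1800, 0.1400]
t=2: π = [0.1340, 0.1780, 0.2180, 0.1540, 0.1820, 0.1340]
t=3: π = [0.1352, 0.1786, 0.2162, 0.1490, 0.1858, 0.1352]
t=4: π = [0.1351, 0.1791, 0.2162, 0.1492, 0.1852, 0.1351]
t=5: π = [0.1351, 0.1790, 0.2162, 0.1493, 0.1852, 0.1351]

π = [0.1351, 0.1790, 0.2162, 0.1493, 0.1852, 0.1351]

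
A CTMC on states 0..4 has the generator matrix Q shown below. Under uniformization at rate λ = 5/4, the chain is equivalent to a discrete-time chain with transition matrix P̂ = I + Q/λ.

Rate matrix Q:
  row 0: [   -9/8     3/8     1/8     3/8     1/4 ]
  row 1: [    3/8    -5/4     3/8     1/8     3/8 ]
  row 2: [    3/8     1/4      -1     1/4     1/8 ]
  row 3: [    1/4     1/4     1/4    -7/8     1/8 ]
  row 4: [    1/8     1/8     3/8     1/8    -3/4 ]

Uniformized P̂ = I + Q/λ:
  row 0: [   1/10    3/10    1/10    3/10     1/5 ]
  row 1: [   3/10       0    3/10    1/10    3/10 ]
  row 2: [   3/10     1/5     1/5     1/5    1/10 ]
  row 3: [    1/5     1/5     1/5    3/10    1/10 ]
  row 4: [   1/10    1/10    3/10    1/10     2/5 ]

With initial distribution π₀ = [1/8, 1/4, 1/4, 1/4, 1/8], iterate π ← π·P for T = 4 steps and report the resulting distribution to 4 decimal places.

t=0: π = [0.1250, 0.2500, 0.2500, 0.2500, 0.1250]
t=1: π = [0.2250, 0.1500, 0.2250, 0.2000, 0.2000]
t=2: π = [0.1950, 0.1725, 0.2125, 0.2075, 0.2125]
t=3: π = [0.1978, 0.1638, 0.2190, 0.2018, 0.2178]
t=4: π = [0.1967, 0.1653, 0.2184, 0.2018, 0.2179]

π = [0.1967, 0.1653, 0.2184, 0.2018, 0.2179]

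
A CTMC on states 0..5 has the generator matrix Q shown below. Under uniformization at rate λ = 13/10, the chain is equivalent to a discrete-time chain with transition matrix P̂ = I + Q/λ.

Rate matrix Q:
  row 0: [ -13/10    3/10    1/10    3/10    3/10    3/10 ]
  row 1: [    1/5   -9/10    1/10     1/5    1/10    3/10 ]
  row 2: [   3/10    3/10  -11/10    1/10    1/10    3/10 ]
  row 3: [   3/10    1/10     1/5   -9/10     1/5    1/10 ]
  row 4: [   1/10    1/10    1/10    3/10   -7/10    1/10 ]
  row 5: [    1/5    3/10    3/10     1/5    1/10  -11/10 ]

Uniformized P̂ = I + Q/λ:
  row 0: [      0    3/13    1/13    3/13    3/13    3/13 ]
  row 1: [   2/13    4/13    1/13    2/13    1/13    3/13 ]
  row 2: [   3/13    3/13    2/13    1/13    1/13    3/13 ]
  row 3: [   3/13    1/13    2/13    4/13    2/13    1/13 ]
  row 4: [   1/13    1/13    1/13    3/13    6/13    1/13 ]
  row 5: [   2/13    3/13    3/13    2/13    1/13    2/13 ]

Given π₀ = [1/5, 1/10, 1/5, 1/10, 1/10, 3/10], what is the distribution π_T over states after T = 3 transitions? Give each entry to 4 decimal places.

π = [0.1430, 0.1899, 0.1272, 0.1979, 0.1799, 0.1621]

t=0: π = [0.2000, 0.1000, 0.2000, 0.1000, 0.1000, 0.3000]
t=1: π = [0.1385, 0.2077, 0.1462, 0.1769, 0.1538, 0.1769]
t=2: π = [0.1456, 0.1959, 0.1290, 0.1923, 0.1710, 0.1663]
t=3: π = [0.1430, 0.1899, 0.1272, 0.1979, 0.1799, 0.1621]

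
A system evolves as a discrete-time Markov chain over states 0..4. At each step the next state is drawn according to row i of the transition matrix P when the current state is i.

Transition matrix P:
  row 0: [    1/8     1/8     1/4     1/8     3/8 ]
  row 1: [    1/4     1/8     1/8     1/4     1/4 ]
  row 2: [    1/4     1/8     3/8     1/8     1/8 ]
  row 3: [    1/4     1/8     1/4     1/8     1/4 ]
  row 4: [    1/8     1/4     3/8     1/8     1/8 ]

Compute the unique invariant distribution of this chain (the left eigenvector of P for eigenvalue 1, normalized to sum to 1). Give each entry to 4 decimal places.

π = [0.1987, 0.1515, 0.2943, 0.1439, 0.2116]

Balance equations π_j = Σ_i π_i·P[i][j]:
  π_0 = 1/8·π_0 + 1/4·π_1 + 1/4·π_2 + 1/4·π_3 + 1/8·π_4
  π_1 = 1/8·π_0 + 1/8·π_1 + 1/8·π_2 + 1/8·π_3 + 1/4·π_4
  π_2 = 1/4·π_0 + 1/8·π_1 + 3/8·π_2 + 1/4·π_3 + 3/8·π_4
  π_3 = 1/8·π_0 + 1/4·π_1 + 1/8·π_2 + 1/8·π_3 + 1/8·π_4
  normalize: π_0 + π_1 + π_2 + π_3 + π_4 = 1
Solving the linear system gives exactly π = [185/931, 141/931, 274/931, 134/931, 197/931].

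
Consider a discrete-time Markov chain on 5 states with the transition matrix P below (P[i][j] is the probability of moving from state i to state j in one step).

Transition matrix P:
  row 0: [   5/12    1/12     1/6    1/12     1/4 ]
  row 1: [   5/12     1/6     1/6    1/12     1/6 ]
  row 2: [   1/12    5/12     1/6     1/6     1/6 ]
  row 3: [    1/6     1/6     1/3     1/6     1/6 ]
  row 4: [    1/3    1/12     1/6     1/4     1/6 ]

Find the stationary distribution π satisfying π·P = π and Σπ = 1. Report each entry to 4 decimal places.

Balance equations π_j = Σ_i π_i·P[i][j]:
  π_0 = 5/12·π_0 + 5/12·π_1 + 1/12·π_2 + 1/6·π_3 + 1/3·π_4
  π_1 = 1/12·π_0 + 1/6·π_1 + 5/12·π_2 + 1/6·π_3 + 1/12·π_4
  π_2 = 1/6·π_0 + 1/6·π_1 + 1/6·π_2 + 1/3·π_3 + 1/6·π_4
  π_3 = 1/12·π_0 + 1/12·π_1 + 1/6·π_2 + 1/6·π_3 + 1/4·π_4
  normalize: π_0 + π_1 + π_2 + π_3 + π_4 = 1
Solving the linear system gives exactly π = [2854/9469, 1640/9469, 1804/9469, 1355/9469, 1816/9469].

π = [0.3014, 0.1732, 0.1905, 0.1431, 0.1918]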